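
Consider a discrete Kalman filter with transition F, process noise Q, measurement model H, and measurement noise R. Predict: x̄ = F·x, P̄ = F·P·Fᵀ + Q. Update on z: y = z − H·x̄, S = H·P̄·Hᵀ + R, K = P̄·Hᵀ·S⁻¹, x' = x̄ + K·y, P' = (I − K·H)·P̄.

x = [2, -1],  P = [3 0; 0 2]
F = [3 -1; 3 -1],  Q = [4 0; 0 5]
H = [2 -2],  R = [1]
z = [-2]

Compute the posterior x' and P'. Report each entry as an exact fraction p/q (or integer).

x' = [243/37, 279/37]
P' = [1157/37 1153/37; 1153/37 1158/37]

x̄ = F·x = [7, 7]
P̄ = F·P·Fᵀ + Q = [33 29; 29 34]
y = z − H·x̄ = [-2]
S = H·P̄·Hᵀ + R = [37]
K = P̄·Hᵀ·S⁻¹ = [8/37; -10/37]
x' = x̄ + K·y = [243/37, 279/37]
P' = (I − K·H)·P̄ = [1157/37 1153/37; 1153/37 1158/37]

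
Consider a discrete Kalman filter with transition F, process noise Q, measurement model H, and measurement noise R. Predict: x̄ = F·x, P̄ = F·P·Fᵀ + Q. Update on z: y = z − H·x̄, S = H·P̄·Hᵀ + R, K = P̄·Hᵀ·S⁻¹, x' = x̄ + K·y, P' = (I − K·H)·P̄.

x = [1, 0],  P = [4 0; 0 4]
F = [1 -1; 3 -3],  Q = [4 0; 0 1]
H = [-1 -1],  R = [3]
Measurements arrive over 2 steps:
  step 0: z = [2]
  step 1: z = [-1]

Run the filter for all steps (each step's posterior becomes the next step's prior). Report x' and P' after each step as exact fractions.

step 0: x̄ = F·x = [1, 3]
step 0: P̄ = F·P·Fᵀ + Q = [12 24; 24 73]
step 0: y = z − H·x̄ = [6]
step 0: S = H·P̄·Hᵀ + R = [136]
step 0: K = P̄·Hᵀ·S⁻¹ = [-9/34; -97/136]
step 0: x' = x̄ + K·y = [-10/17, -87/68]
step 0: P' = (I − K·H)·P̄ = [42/17 -57/34; -57/34 519/136]
step 1: x̄ = F·x = [47/68, 141/68]
step 1: P̄ = F·P·Fᵀ + Q = [1855/136 3933/136; 3933/136 11935/136]
step 1: y = z − H·x̄ = [30/17]
step 1: S = H·P̄·Hᵀ + R = [2758/17]
step 1: K = P̄·Hᵀ·S⁻¹ = [-1447/5516; -3967/5516]
step 1: x' = x̄ + K·y = [1259/5516, 4437/5516]
step 1: P' = (I − K·H)·P̄ = [6827/2758 -9313/5516; -9313/5516 10607/2758]

step 0: x' = [-10/17, -87/68], P' = [42/17 -57/34; -57/34 519/136]
step 1: x' = [1259/5516, 4437/5516], P' = [6827/2758 -9313/5516; -9313/5516 10607/2758]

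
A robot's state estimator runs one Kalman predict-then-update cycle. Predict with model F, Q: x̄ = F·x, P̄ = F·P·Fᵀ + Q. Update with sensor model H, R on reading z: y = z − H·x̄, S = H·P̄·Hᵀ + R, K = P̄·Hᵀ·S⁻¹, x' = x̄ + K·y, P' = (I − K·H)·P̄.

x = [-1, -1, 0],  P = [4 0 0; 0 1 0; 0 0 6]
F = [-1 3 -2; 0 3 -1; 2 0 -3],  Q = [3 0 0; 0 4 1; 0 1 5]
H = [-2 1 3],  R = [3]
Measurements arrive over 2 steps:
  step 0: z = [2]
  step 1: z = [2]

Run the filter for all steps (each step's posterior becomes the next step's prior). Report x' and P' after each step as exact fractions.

step 0: x' = [-927/551, -1415/551, 214/551], P' = [21415/551 10721/551 10728/551; 10721/551 9313/551 4077/551; 10728/551 4077/551 5981/551]
step 1: x' = [-2649850/310539, -1844894/310539, -316711/103513], P' = [28904155/310539 27641447/310539 3334071/103513; 27641447/310539 30099109/310539 2820282/103513; 3334071/103513 2820282/103513 1297711/103513]

step 0: x̄ = F·x = [-2, -3, -2]
step 0: P̄ = F·P·Fᵀ + Q = [40 21 28; 21 19 19; 28 19 75]
step 0: y = z − H·x̄ = [7]
step 0: S = H·P̄·Hᵀ + R = [551]
step 0: K = P̄·Hᵀ·S⁻¹ = [25/551; 34/551; 188/551]
step 0: x' = x̄ + K·y = [-927/551, -1415/551, 214/551]
step 0: P' = (I − K·H)·P̄ = [21415/551 10721/551 10728/551; 10721/551 9313/551 4077/551; 10728/551 4077/551 5981/551]
step 1: x̄ = F·x = [-3746/551, -4459/551, -2496/551]
step 1: P̄ = F·P·Fᵀ + Q = [60471/551 37651/551 9961/551; 37651/551 67540/551 24671/551; 9961/551 24671/551 13508/551]
step 1: y = z − H·x̄ = [5557/551]
step 1: S = H·P̄·Hᵀ + R = [310539/551]
step 1: K = P̄·Hᵀ·S⁻¹ = [-53408/310539; 66251/310539; 15091/103513]
step 1: x' = x̄ + K·y = [-2649850/310539, -1844894/310539, -316711/103513]
step 1: P' = (I − K·H)·P̄ = [28904155/310539 27641447/310539 3334071/103513; 27641447/310539 30099109/310539 2820282/103513; 3334071/103513 2820282/103513 1297711/103513]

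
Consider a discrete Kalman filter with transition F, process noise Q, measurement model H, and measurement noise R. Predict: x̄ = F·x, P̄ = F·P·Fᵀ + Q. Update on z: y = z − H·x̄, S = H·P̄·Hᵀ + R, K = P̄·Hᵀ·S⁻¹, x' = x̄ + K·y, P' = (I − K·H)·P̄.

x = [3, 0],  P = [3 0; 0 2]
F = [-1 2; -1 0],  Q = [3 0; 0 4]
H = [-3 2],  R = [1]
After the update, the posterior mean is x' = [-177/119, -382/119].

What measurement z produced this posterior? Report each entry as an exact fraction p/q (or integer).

x̄ = F·x = [-3, -3]
P̄ = F·P·Fᵀ + Q = [14 3; 3 7]
S = H·P̄·Hᵀ + R = [119]
K = P̄·Hᵀ·S⁻¹ = [-36/119; 5/119]
x' − x̄ = [180/119, -25/119] = K·y
y = (KᵀK)⁻¹·Kᵀ·(x' − x̄) = [-5]
z = y + H·x̄ = [-5] + [3] = [-2]

z = [-2]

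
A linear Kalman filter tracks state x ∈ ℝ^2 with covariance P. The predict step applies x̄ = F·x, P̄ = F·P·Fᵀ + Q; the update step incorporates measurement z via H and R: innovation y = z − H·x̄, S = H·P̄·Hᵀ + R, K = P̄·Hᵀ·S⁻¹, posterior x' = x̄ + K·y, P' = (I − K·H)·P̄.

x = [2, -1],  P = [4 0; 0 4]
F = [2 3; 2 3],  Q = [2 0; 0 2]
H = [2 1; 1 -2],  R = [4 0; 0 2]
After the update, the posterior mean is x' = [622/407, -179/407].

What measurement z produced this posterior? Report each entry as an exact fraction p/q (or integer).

x̄ = F·x = [1, 1]
P̄ = F·P·Fᵀ + Q = [54 52; 52 54]
S = H·P̄·Hᵀ + R = [482 -156; -156 64]
K = P̄·Hᵀ·S⁻¹ = [305/814 215/1628; 86/407 -293/814]
x' − x̄ = [215/407, -586/407] = K·y
y = (KᵀK)⁻¹·Kᵀ·(x' − x̄) = [0, 4]
z = y + H·x̄ = [0, 4] + [3, -1] = [3, 3]

z = [3, 3]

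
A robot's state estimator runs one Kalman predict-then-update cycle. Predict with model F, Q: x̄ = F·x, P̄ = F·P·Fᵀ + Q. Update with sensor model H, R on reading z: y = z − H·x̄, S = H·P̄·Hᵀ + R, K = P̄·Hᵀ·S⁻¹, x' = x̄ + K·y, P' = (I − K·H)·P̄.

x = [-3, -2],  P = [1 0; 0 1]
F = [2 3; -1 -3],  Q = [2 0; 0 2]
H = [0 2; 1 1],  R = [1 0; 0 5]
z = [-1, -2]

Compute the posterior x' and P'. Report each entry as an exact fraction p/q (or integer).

x' = [-70/27, -49/162]
P' = [73/27 -19/81; -19/81 119/486]

x̄ = F·x = [-12, 9]
P̄ = F·P·Fᵀ + Q = [15 -11; -11 12]
y = z − H·x̄ = [-19, 1]
S = H·P̄·Hᵀ + R = [49 2; 2 10]
K = P̄·Hᵀ·S⁻¹ = [-38/81 40/81; 119/243 1/486]
x' = x̄ + K·y = [-70/27, -49/162]
P' = (I − K·H)·P̄ = [73/27 -19/81; -19/81 119/486]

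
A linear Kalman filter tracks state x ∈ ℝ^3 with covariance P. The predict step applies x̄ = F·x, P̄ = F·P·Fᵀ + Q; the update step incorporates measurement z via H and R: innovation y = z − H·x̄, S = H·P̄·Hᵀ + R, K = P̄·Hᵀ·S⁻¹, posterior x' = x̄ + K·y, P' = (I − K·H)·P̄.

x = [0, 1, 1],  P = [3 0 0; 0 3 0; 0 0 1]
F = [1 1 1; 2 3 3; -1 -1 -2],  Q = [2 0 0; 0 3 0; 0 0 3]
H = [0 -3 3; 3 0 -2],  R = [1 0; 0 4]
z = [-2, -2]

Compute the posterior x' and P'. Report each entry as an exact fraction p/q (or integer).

x' = [-18772/30671, 18018/30671, -2327/30671]
P' = [30776/30671 32142/30671 32362/30671; 32142/30671 56829/30671 54069/30671; 32362/30671 54069/30671 54691/30671]

x̄ = F·x = [2, 6, -3]
P̄ = F·P·Fᵀ + Q = [9 18 -8; 18 51 -21; -8 -21 13]
y = z − H·x̄ = [25, -14]
S = H·P̄·Hᵀ + R = [955 -438; -438 233]
K = P̄·Hᵀ·S⁻¹ = [660/30671 6901/30671; -8280/30671 -2928/30671; 1866/30671 -3074/30671]
x' = x̄ + K·y = [-18772/30671, 18018/30671, -2327/30671]
P' = (I − K·H)·P̄ = [30776/30671 32142/30671 32362/30671; 32142/30671 56829/30671 54069/30671; 32362/30671 54069/30671 54691/30671]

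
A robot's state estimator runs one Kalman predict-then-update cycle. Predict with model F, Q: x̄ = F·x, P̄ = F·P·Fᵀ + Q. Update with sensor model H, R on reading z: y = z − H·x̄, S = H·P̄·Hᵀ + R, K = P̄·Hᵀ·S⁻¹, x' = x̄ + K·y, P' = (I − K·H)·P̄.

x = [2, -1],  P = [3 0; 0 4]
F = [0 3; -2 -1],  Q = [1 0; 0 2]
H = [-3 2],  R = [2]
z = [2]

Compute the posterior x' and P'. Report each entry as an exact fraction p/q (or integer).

x' = [-1518/551, -1725/551]
P' = [2162/551 3108/551; 3108/551 4734/551]

x̄ = F·x = [-3, -3]
P̄ = F·P·Fᵀ + Q = [37 -12; -12 18]
y = z − H·x̄ = [-1]
S = H·P̄·Hᵀ + R = [551]
K = P̄·Hᵀ·S⁻¹ = [-135/551; 72/551]
x' = x̄ + K·y = [-1518/551, -1725/551]
P' = (I − K·H)·P̄ = [2162/551 3108/551; 3108/551 4734/551]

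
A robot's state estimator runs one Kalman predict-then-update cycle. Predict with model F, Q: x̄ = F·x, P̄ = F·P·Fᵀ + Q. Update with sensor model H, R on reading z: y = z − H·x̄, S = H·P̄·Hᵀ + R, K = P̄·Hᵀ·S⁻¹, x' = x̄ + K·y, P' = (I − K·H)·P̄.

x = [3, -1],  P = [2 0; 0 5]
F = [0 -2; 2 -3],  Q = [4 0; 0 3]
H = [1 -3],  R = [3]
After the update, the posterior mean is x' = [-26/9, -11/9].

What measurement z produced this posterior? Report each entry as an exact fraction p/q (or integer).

z = [1]

x̄ = F·x = [2, 9]
P̄ = F·P·Fᵀ + Q = [24 30; 30 56]
S = H·P̄·Hᵀ + R = [351]
K = P̄·Hᵀ·S⁻¹ = [-22/117; -46/117]
x' − x̄ = [-44/9, -92/9] = K·y
y = (KᵀK)⁻¹·Kᵀ·(x' − x̄) = [26]
z = y + H·x̄ = [26] + [-25] = [1]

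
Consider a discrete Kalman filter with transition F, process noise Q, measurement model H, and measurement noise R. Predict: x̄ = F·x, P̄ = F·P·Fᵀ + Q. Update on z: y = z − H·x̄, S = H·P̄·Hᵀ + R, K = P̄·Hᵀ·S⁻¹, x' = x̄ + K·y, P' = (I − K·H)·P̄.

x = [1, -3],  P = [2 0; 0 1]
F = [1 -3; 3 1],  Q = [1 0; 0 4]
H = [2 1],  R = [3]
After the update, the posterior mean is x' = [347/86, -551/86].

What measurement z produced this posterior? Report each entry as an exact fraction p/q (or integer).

x̄ = F·x = [10, 0]
P̄ = F·P·Fᵀ + Q = [12 3; 3 23]
S = H·P̄·Hᵀ + R = [86]
K = P̄·Hᵀ·S⁻¹ = [27/86; 29/86]
x' − x̄ = [-513/86, -551/86] = K·y
y = (KᵀK)⁻¹·Kᵀ·(x' − x̄) = [-19]
z = y + H·x̄ = [-19] + [20] = [1]

z = [1]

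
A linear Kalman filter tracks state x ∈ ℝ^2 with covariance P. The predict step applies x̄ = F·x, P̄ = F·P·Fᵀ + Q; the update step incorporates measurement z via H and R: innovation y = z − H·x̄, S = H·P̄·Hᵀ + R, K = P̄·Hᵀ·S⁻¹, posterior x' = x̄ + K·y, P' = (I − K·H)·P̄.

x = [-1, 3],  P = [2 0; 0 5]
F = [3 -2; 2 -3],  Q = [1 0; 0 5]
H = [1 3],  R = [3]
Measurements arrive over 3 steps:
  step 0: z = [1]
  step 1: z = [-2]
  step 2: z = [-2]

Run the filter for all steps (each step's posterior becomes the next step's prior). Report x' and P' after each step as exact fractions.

step 0: x' = [-83/272, 13/34], P' = [1533/272 -57/34; -57/34 14/17]
step 1: x' = [-82361/254893, -143822/254893], P' = [1215606/254893 -335355/254893; -335355/254893 173195/254893]
step 2: x' = [-3856259/3004708, -2191375/9443368], P' = [7154361/1502354 -564507/429244; -564507/429244 6418391/9443368]

step 0: x̄ = F·x = [-9, -11]
step 0: P̄ = F·P·Fᵀ + Q = [39 42; 42 58]
step 0: y = z − H·x̄ = [43]
step 0: S = H·P̄·Hᵀ + R = [816]
step 0: K = P̄·Hᵀ·S⁻¹ = [55/272; 9/34]
step 0: x' = x̄ + K·y = [-83/272, 13/34]
step 0: P' = (I − K·H)·P̄ = [1533/272 -57/34; -57/34 14/17]
step 1: x̄ = F·x = [-457/272, -239/136]
step 1: P̄ = F·P·Fᵀ + Q = [20437/272 8235/136; 8235/136 3745/68]
step 1: y = z − H·x̄ = [1347/272]
step 1: S = H·P̄·Hᵀ + R = [254893/272]
step 1: K = P̄·Hᵀ·S⁻¹ = [69847/254893; 61410/254893]
step 1: x' = x̄ + K·y = [-82361/254893, -143822/254893]
step 1: P' = (I − K·H)·P̄ = [1215606/254893 -335355/254893; -335355/254893 173195/254893]
step 2: x̄ = F·x = [40561/254893, 266744/254893]
step 2: P̄ = F·P·Fᵀ + Q = [15912387/254893 12692421/254893; 12692421/254893 11719904/254893]
step 2: y = z − H·x̄ = [-1350579/254893]
step 2: S = H·P̄·Hᵀ + R = [198310728/254893]
step 2: K = P̄·Hᵀ·S⁻¹ = [818025/3004708; 2278673/9443368]
step 2: x' = x̄ + K·y = [-3856259/3004708, -2191375/9443368]
step 2: P' = (I − K·H)·P̄ = [7154361/1502354 -564507/429244; -564507/429244 6418391/9443368]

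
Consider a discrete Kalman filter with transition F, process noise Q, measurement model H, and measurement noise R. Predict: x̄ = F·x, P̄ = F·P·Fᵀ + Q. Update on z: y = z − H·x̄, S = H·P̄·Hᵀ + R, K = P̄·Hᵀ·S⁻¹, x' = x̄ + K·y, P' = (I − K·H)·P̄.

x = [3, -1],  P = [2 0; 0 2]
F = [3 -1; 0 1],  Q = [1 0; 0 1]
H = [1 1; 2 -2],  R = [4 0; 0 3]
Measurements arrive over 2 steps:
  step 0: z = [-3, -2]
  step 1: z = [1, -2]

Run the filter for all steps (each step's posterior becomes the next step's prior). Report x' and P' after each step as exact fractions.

step 0: x̄ = F·x = [10, -1]
step 0: P̄ = F·P·Fᵀ + Q = [21 -2; -2 3]
step 0: y = z − H·x̄ = [-12, -24]
step 0: S = H·P̄·Hᵀ + R = [24 36; 36 115]
step 0: K = P̄·Hᵀ·S⁻¹ = [529/1464 35/122; 475/1464 -23/122]
step 0: x' = x̄ + K·y = [-149/122, -45/122]
step 0: P' = (I − K·H)·P̄ = [1373/1464 743/1464; 743/1464 1157/1464]
step 1: x̄ = F·x = [-201/61, -45/122]
step 1: P̄ = F·P·Fᵀ + Q = [1315/183 134/183; 134/183 2621/1464]
step 1: y = z − H·x̄ = [569/122, 235/61]
step 1: S = H·P̄·Hᵀ + R = [7047/488 2633/244; 2633/244 12095/366]
step 1: K = P̄·Hᵀ·S⁻¹ = [179168/528159 49260/176053; 155471/528159 -28196/176053]
step 1: x' = x̄ + K·y = [-335383/528159, 204422/528159]
step 1: P' = (I − K·H)·P̄ = [469171/528159 247501/528159; 247501/528159 374383/528159]

step 0: x' = [-149/122, -45/122], P' = [1373/1464 743/1464; 743/1464 1157/1464]
step 1: x' = [-335383/528159, 204422/528159], P' = [469171/528159 247501/528159; 247501/528159 374383/528159]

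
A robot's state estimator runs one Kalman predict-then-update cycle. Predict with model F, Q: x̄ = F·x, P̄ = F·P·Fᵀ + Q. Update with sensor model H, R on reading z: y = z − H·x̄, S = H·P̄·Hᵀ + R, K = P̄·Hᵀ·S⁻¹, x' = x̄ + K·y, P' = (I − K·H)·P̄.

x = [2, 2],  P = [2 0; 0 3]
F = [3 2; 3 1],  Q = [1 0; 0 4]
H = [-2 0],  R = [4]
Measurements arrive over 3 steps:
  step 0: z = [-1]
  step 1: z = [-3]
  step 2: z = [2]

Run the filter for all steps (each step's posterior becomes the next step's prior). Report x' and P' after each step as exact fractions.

step 0: x̄ = F·x = [10, 8]
step 0: P̄ = F·P·Fᵀ + Q = [31 24; 24 25]
step 0: y = z − H·x̄ = [19]
step 0: S = H·P̄·Hᵀ + R = [128]
step 0: K = P̄·Hᵀ·S⁻¹ = [-31/64; -3/8]
step 0: x' = x̄ + K·y = [51/64, 7/8]
step 0: P' = (I − K·H)·P̄ = [31/32 3/4; 3/4 7]
step 1: x̄ = F·x = [265/64, 209/64]
step 1: P̄ = F·P·Fᵀ + Q = [1495/32 943/32; 943/32 775/32]
step 1: y = z − H·x̄ = [169/32]
step 1: S = H·P̄·Hᵀ + R = [1527/8]
step 1: K = P̄·Hᵀ·S⁻¹ = [-1495/3054; -943/3054]
step 1: x' = x̄ + K·y = [2375/1527, 4993/3054]
step 1: P' = (I − K·H)·P̄ = [1495/1527 943/1527; 943/1527 9193/1527]
step 2: x̄ = F·x = [12118/1527, 19243/3054]
step 2: P̄ = F·P·Fᵀ + Q = [63070/1527 40328/1527; 40328/1527 34414/1527]
step 2: y = z − H·x̄ = [27290/1527]
step 2: S = H·P̄·Hᵀ + R = [258388/1527]
step 2: K = P̄·Hᵀ·S⁻¹ = [-31535/64597; -20164/64597]
step 2: x' = x̄ + K·y = [-50952/64597, 93313/129194]
step 2: P' = (I − K·H)·P̄ = [63070/64597 40328/64597; 40328/64597 390762/64597]

step 0: x' = [51/64, 7/8], P' = [31/32 3/4; 3/4 7]
step 1: x' = [2375/1527, 4993/3054], P' = [1495/1527 943/1527; 943/1527 9193/1527]
step 2: x' = [-50952/64597, 93313/129194], P' = [63070/64597 40328/64597; 40328/64597 390762/64597]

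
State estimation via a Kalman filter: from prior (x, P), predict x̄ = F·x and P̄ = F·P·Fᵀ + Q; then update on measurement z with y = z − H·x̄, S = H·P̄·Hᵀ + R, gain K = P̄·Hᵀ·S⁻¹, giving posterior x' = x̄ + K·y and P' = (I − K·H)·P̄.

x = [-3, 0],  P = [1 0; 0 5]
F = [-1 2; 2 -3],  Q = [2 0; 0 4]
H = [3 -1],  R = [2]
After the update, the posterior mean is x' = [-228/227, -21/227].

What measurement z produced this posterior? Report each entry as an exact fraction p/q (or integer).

z = [-3]

x̄ = F·x = [3, -6]
P̄ = F·P·Fᵀ + Q = [23 -32; -32 53]
S = H·P̄·Hᵀ + R = [454]
K = P̄·Hᵀ·S⁻¹ = [101/454; -149/454]
x' − x̄ = [-909/227, 1341/227] = K·y
y = (KᵀK)⁻¹·Kᵀ·(x' − x̄) = [-18]
z = y + H·x̄ = [-18] + [15] = [-3]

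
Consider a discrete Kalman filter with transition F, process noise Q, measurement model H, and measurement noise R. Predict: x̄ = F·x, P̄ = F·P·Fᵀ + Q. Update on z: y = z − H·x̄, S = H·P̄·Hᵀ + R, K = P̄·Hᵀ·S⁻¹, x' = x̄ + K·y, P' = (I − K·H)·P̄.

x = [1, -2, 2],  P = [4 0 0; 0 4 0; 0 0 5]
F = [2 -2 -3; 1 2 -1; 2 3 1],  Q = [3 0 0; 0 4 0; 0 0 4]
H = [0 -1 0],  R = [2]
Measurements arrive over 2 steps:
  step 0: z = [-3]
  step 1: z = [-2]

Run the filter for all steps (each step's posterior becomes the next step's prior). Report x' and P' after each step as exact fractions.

step 0: x' = [56/31, 77/31, 154/31], P' = [2431/31 14/31 -902/31; 14/31 58/31 54/31; -902/31 54/31 1162/31]
step 1: x' = [-29844/1885, 3766/1885, 30543/1885], P' = [274237/1885 8292/1885 -124784/1885; 8292/1885 11186/5655 9988/5655; -124784/1885 9988/5655 730724/5655]

step 0: x̄ = F·x = [0, -5, -2]
step 0: P̄ = F·P·Fᵀ + Q = [80 7 -23; 7 29 27; -23 27 61]
step 0: y = z − H·x̄ = [-8]
step 0: S = H·P̄·Hᵀ + R = [31]
step 0: K = P̄·Hᵀ·S⁻¹ = [-7/31; -29/31; -27/31]
step 0: x' = x̄ + K·y = [56/31, 77/31, 154/31]
step 0: P' = (I − K·H)·P̄ = [2431/31 14/31 -902/31; 14/31 58/31 54/31; -902/31 54/31 1162/31]
step 1: x̄ = F·x = [-504/31, 56/31, 497/31]
step 1: P̄ = F·P·Fᵀ + Q = [31867/31 12438/31 8932/31; 12438/31 5593/31 4994/31; 8932/31 4994/31 8416/31]
step 1: y = z − H·x̄ = [-6/31]
step 1: S = H·P̄·Hᵀ + R = [5655/31]
step 1: K = P̄·Hᵀ·S⁻¹ = [-4146/1885; -5593/5655; -4994/5655]
step 1: x' = x̄ + K·y = [-29844/1885, 3766/1885, 30543/1885]
step 1: P' = (I − K·H)·P̄ = [274237/1885 8292/1885 -124784/1885; 8292/1885 11186/5655 9988/5655; -124784/1885 9988/5655 730724/5655]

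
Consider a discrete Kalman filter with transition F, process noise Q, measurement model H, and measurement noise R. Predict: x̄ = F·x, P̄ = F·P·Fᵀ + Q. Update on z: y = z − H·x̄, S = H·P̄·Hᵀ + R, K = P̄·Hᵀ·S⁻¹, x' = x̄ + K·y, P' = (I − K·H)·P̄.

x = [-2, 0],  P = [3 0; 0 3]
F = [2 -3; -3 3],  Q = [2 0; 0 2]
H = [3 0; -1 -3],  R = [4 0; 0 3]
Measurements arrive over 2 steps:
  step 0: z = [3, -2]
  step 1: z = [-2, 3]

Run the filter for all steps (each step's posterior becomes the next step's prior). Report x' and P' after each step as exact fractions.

step 0: x' = [11561/12085, 4326/12085], P' = [5124/12085 -1896/12085; -1896/12085 9073/24170]
step 1: x' = [-51667818/89328247, -70073649/89328247], P' = [36673500/89328247 -13758828/89328247; -13758828/89328247 32828684/89328247]

step 0: x̄ = F·x = [-4, 6]
step 0: P̄ = F·P·Fᵀ + Q = [41 -45; -45 56]
step 0: y = z − H·x̄ = [15, 12]
step 0: S = H·P̄·Hᵀ + R = [373 282; 282 278]
step 0: K = P̄·Hᵀ·S⁻¹ = [3843/12085 188/12085; -1422/12085 -7809/24170]
step 0: x' = x̄ + K·y = [11561/12085, 4326/12085]
step 0: P' = (I − K·H)·P̄ = [5124/12085 -1896/12085; -1896/12085 9073/24170]
step 1: x̄ = F·x = [10144/12085, -4341/2417]
step 1: P̄ = F·P·Fᵀ + Q = [216493/24170 -40005/4834; -40005/4834 58097/4834]
step 1: y = z − H·x̄ = [-54602/12085, -18716/12085]
step 1: S = H·P̄·Hᵀ + R = [2045117/24170 575373/12085; 575373/12085 851609/12085]
step 1: K = P̄·Hᵀ·S⁻¹ = [27505125/89328247 1534328/89328247; -10319121/89328247 -28242408/89328247]
step 1: x' = x̄ + K·y = [-51667818/89328247, -70073649/89328247]
step 1: P' = (I − K·H)·P̄ = [36673500/89328247 -13758828/89328247; -13758828/89328247 32828684/89328247]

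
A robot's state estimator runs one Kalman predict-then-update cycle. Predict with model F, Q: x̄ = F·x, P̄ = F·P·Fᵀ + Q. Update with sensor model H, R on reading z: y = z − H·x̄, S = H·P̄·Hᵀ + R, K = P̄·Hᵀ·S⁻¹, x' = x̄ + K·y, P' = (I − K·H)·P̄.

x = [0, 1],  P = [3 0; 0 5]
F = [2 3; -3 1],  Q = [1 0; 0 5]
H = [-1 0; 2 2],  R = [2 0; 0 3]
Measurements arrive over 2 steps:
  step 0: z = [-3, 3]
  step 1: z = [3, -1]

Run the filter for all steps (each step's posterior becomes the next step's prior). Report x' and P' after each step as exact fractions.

step 0: x̄ = F·x = [3, 1]
step 0: P̄ = F·P·Fᵀ + Q = [58 -3; -3 37]
step 0: y = z − H·x̄ = [0, -5]
step 0: S = H·P̄·Hᵀ + R = [60 -110; -110 359]
step 0: K = P̄·Hᵀ·S⁻¹ = [-4361/4720 11/472; 8557/9440 441/944]
step 0: x' = x̄ + K·y = [1361/472, -1261/944]
step 0: P' = (I − K·H)·P̄ = [4361/2360 -8557/4720; -8557/4720 23729/9440]
step 1: x̄ = F·x = [1661/944, -9427/944]
step 1: P̄ = F·P·Fᵀ + Q = [87409/9440 86321/9440; 86321/9440 330609/9440]
step 1: y = z − H·x̄ = [4493/944, 3647/236]
step 1: S = H·P̄·Hᵀ + R = [106289/9440 -17373/472; -17373/472 29887/118]
step 1: K = P̄·Hᵀ·S⁻¹ = [-9349891/14131811 694920/14131811; 8828701/14131811 6211552/14131811]
step 1: x' = x̄ + K·y = [-8896853/14131811, -3113462/14131811]
step 1: P' = (I − K·H)·P̄ = [18699782/14131811 -17657402/14131811; -17657402/14131811 26974730/14131811]

step 0: x' = [1361/472, -1261/944], P' = [4361/2360 -8557/4720; -8557/4720 23729/9440]
step 1: x' = [-8896853/14131811, -3113462/14131811], P' = [18699782/14131811 -17657402/14131811; -17657402/14131811 26974730/14131811]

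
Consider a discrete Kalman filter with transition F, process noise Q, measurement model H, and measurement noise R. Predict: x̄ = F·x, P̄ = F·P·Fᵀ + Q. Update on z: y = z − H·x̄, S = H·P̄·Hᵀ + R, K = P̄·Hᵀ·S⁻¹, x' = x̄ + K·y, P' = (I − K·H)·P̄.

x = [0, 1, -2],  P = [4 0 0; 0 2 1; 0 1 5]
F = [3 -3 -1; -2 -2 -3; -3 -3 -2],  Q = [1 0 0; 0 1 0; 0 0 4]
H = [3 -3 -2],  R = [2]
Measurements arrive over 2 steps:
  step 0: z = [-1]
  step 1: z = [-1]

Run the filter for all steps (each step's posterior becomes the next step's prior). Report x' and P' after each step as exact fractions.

step 0: x' = [43/1189, 1860/1189, -2123/1189], P' = [66616/1189 44520/1189 33067/1189; 44520/1189 31976/1189 18997/1189; 33067/1189 18997/1189 21312/1189]
step 1: x' = [-22644367/8746154, 4875475/26238462, -48043427/13119231], P' = [92145181/17492308 7077099/17492308 31820023/4373077; 7077099/17492308 103745999/52476924 -28676741/13119231; 31820023/4373077 -28676741/13119231 189002840/13119231]

step 0: x̄ = F·x = [-1, 4, 1]
step 0: P̄ = F·P·Fᵀ + Q = [66 14 1; 14 82 79; 1 79 90]
step 0: y = z − H·x̄ = [16]
step 0: S = H·P̄·Hᵀ + R = [2378]
step 0: K = P̄·Hᵀ·S⁻¹ = [77/1189; -181/1189; -207/1189]
step 0: x' = x̄ + K·y = [43/1189, 1860/1189, -2123/1189]
step 0: P' = (I − K·H)·P̄ = [66616/1189 44520/1189 33067/1189; 44520/1189 31976/1189 18997/1189; 33067/1189 18997/1189 21312/1189]
step 1: x̄ = F·x = [-3328/1189, 2563/1189, -1463/1189]
step 1: P̄ = F·P·Fᵀ + Q = [24049/1189 -166406/1189 -197364/1189; -166406/1189 1568293/1189 1930496/1189; -197364/1189 1930496/1189 2403460/1189]
step 1: y = z − H·x̄ = [13558/1189]
step 1: S = H·P̄·Hᵀ + R = [52476924/1189]
step 1: K = P̄·Hᵀ·S⁻¹ = [322031/17492308; -9065089/52476924; -2797625/13119231]
step 1: x' = x̄ + K·y = [-22644367/8746154, 4875475/26238462, -48043427/13119231]
step 1: P' = (I − K·H)·P̄ = [92145181/17492308 7077099/17492308 31820023/4373077; 7077099/17492308 103745999/52476924 -28676741/13119231; 31820023/4373077 -28676741/13119231 189002840/13119231]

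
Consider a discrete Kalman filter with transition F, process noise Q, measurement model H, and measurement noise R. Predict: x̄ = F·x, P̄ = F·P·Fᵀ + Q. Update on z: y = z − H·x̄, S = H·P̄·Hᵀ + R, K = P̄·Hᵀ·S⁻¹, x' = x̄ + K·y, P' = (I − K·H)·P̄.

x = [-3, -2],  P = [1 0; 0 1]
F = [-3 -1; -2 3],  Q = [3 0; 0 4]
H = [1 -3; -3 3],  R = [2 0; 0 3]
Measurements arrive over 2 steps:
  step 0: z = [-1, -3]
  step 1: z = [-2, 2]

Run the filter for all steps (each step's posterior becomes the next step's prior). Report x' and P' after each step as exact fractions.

step 0: x̄ = F·x = [11, 0]
step 0: P̄ = F·P·Fᵀ + Q = [13 3; 3 17]
step 0: y = z − H·x̄ = [-12, 30]
step 0: S = H·P̄·Hᵀ + R = [150 -156; -156 219]
step 0: K = P̄·Hᵀ·S⁻¹ = [-634/1419 -646/1419; -20/43 -6/43]
step 0: x' = x̄ + K·y = [1279/473, 60/43]
step 0: P' = (I − K·H)·P̄ = [1603/1419 29/43; 29/43 23/43]
step 1: x̄ = F·x = [-4497/473, -578/473]
step 1: P̄ = F·P·Fᵀ + Q = [8395/473 214/473; 214/473 7435/1419]
step 1: y = z − H·x̄ = [1817/473, -10811/473]
step 1: S = H·P̄·Hᵀ + R = [30362/473 -44922/473; -44922/473 95427/473]
step 1: K = P̄·Hᵀ·S⁻¹ = [-17039/41314 -27970/61971; -270559/619710 -124876/929565]
step 1: x' = x̄ + K·y = [-96151/123942, 318551/1859130]
step 1: P' = (I − K·H)·P̄ = [45009/41314 79087/123942; 79087/123942 936553/1859130]

step 0: x' = [1279/473, 60/43], P' = [1603/1419 29/43; 29/43 23/43]
step 1: x' = [-96151/123942, 318551/1859130], P' = [45009/41314 79087/123942; 79087/123942 936553/1859130]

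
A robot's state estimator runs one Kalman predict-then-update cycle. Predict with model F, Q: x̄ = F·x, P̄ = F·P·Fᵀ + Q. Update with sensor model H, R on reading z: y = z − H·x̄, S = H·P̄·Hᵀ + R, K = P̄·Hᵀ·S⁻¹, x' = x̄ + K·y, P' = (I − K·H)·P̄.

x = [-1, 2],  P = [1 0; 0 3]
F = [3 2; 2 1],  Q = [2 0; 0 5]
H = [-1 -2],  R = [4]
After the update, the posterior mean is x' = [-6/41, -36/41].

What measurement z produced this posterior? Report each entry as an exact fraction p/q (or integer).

x̄ = F·x = [1, 0]
P̄ = F·P·Fᵀ + Q = [23 12; 12 12]
S = H·P̄·Hᵀ + R = [123]
K = P̄·Hᵀ·S⁻¹ = [-47/123; -12/41]
x' − x̄ = [-47/41, -36/41] = K·y
y = (KᵀK)⁻¹·Kᵀ·(x' − x̄) = [3]
z = y + H·x̄ = [3] + [-1] = [2]

z = [2]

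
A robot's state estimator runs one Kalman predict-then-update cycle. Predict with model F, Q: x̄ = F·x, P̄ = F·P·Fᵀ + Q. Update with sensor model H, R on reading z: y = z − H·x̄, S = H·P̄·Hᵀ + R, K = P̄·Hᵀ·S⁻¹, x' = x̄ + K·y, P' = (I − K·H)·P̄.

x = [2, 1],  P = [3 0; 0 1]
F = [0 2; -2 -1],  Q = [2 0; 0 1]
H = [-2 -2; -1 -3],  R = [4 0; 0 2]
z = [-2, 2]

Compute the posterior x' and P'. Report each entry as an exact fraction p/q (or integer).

x̄ = F·x = [2, -5]
P̄ = F·P·Fᵀ + Q = [6 -2; -2 14]
y = z − H·x̄ = [-8, -11]
S = H·P̄·Hᵀ + R = [68 80; 80 122]
K = P̄·Hᵀ·S⁻¹ = [-122/237 80/237; 34/237 -100/237]
x' = x̄ + K·y = [190/79, -119/79]
P' = (I − K·H)·P̄ = [446/237 -202/237; -202/237 134/237]

x' = [190/79, -119/79]
P' = [446/237 -202/237; -202/237 134/237]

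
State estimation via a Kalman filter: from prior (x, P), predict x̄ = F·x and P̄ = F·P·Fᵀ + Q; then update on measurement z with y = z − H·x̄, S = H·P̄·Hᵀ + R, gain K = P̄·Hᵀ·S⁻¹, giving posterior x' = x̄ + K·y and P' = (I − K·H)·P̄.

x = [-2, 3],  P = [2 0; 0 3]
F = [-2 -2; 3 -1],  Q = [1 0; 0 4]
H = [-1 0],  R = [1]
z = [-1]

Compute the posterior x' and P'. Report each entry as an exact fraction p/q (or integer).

x' = [19/22, -108/11]
P' = [21/22 -3/11; -3/11 257/11]

x̄ = F·x = [-2, -9]
P̄ = F·P·Fᵀ + Q = [21 -6; -6 25]
y = z − H·x̄ = [-3]
S = H·P̄·Hᵀ + R = [22]
K = P̄·Hᵀ·S⁻¹ = [-21/22; 3/11]
x' = x̄ + K·y = [19/22, -108/11]
P' = (I − K·H)·P̄ = [21/22 -3/11; -3/11 257/11]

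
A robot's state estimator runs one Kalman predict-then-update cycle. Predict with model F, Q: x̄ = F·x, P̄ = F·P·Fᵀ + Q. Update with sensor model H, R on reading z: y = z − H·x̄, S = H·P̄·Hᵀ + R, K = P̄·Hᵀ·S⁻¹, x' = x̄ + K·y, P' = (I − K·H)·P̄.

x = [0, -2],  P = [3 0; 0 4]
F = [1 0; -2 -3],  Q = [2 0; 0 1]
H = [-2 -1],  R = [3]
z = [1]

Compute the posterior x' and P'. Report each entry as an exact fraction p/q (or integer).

x̄ = F·x = [0, 6]
P̄ = F·P·Fᵀ + Q = [5 -6; -6 49]
y = z − H·x̄ = [7]
S = H·P̄·Hᵀ + R = [48]
K = P̄·Hᵀ·S⁻¹ = [-1/12; -37/48]
x' = x̄ + K·y = [-7/12, 29/48]
P' = (I − K·H)·P̄ = [14/3 -109/12; -109/12 983/48]

x' = [-7/12, 29/48]
P' = [14/3 -109/12; -109/12 983/48]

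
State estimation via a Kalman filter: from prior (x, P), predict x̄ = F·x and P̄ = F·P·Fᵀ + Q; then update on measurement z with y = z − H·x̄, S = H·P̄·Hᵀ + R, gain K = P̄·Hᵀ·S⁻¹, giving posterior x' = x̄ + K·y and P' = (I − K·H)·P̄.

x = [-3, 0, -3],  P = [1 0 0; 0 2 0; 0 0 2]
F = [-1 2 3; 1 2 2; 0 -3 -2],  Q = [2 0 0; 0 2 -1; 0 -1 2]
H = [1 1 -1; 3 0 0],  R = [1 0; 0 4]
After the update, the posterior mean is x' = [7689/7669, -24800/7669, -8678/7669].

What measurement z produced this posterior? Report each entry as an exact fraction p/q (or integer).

z = [-1, 3]

x̄ = F·x = [-6, -9, 6]
P̄ = F·P·Fᵀ + Q = [29 19 -24; 19 19 -21; -24 -21 28]
S = H·P̄·Hᵀ + R = [205 216; 216 265]
K = P̄·Hᵀ·S⁻¹ = [288/7669 2283/7669; 3323/7669 -1059/7669; -3793/7669 1008/7669]
x' − x̄ = [53703/7669, 44221/7669, -54692/7669] = K·y
y = (KᵀK)⁻¹·Kᵀ·(x' − x̄) = [20, 21]
z = y + H·x̄ = [20, 21] + [-21, -18] = [-1, 3]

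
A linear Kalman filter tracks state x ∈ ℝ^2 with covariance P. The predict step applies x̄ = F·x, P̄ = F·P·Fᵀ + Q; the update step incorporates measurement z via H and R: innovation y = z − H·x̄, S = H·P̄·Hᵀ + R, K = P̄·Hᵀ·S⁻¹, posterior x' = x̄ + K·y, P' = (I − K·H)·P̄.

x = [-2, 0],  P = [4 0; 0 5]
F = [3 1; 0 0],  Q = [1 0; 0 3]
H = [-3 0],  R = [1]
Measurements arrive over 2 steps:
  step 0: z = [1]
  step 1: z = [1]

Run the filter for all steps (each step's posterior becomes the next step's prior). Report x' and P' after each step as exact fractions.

step 0: x' = [-132/379, 0], P' = [42/379 0; 0 3]
step 1: x' = [-6078/17425, 0], P' = [1894/17425 0; 0 3]

step 0: x̄ = F·x = [-6, 0]
step 0: P̄ = F·P·Fᵀ + Q = [42 0; 0 3]
step 0: y = z − H·x̄ = [-17]
step 0: S = H·P̄·Hᵀ + R = [379]
step 0: K = P̄·Hᵀ·S⁻¹ = [-126/379; 0]
step 0: x' = x̄ + K·y = [-132/379, 0]
step 0: P' = (I − K·H)·P̄ = [42/379 0; 0 3]
step 1: x̄ = F·x = [-396/379, 0]
step 1: P̄ = F·P·Fᵀ + Q = [1894/379 0; 0 3]
step 1: y = z − H·x̄ = [-809/379]
step 1: S = H·P̄·Hᵀ + R = [17425/379]
step 1: K = P̄·Hᵀ·S⁻¹ = [-5682/17425; 0]
step 1: x' = x̄ + K·y = [-6078/17425, 0]
step 1: P' = (I − K·H)·P̄ = [1894/17425 0; 0 3]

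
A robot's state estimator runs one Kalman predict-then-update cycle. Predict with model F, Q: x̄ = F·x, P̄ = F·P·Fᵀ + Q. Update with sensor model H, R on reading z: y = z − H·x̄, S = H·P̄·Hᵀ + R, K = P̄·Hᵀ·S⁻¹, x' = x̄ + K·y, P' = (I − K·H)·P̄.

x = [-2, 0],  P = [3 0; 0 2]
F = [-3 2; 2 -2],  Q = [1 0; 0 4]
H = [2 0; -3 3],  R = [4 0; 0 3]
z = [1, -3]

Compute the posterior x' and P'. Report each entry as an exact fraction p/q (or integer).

x̄ = F·x = [6, -4]
P̄ = F·P·Fᵀ + Q = [36 -26; -26 24]
y = z − H·x̄ = [-11, 27]
S = H·P̄·Hᵀ + R = [148 -372; -372 1011]
K = P̄·Hᵀ·S⁻¹ = [300/937 -62/937; 269/937 238/937]
x' = x̄ + K·y = [648/937, -281/937]
P' = (I − K·H)·P̄ = [600/937 538/937; 538/937 776/937]

x' = [648/937, -281/937]
P' = [600/937 538/937; 538/937 776/937]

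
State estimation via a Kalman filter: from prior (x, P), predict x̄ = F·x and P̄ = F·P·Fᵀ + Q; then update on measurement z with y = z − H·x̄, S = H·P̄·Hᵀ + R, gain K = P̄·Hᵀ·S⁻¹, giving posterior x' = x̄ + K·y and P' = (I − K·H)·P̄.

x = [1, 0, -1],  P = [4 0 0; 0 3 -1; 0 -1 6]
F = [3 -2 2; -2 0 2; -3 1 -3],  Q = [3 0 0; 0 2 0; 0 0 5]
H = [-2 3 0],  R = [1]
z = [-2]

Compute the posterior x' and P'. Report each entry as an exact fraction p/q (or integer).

x' = [-395/221, -412/221, 40/17]
P' = [31313/663 20824/663 -2846/51; 20824/663 13922/663 -1894/51; -2846/51 -1894/51 4004/51]

x̄ = F·x = [1, -4, 0]
P̄ = F·P·Fᵀ + Q = [83 4 -86; 4 42 -14; -86 -14 104]
y = z − H·x̄ = [12]
S = H·P̄·Hᵀ + R = [663]
K = P̄·Hᵀ·S⁻¹ = [-154/663; 118/663; 10/51]
x' = x̄ + K·y = [-395/221, -412/221, 40/17]
P' = (I − K·H)·P̄ = [31313/663 20824/663 -2846/51; 20824/663 13922/663 -1894/51; -2846/51 -1894/51 4004/51]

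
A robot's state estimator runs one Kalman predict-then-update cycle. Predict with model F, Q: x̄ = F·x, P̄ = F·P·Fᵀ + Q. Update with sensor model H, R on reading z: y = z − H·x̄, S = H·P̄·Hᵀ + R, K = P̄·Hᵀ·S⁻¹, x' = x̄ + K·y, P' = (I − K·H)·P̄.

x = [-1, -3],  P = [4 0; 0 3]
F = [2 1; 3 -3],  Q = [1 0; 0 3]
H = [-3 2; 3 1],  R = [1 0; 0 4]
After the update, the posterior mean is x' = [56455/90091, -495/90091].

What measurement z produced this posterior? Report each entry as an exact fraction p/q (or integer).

z = [-2, 2]

x̄ = F·x = [-5, 6]
P̄ = F·P·Fᵀ + Q = [20 15; 15 66]
S = H·P̄·Hᵀ + R = [265 -3; -3 340]
K = P̄·Hᵀ·S⁻¹ = [-9975/90091 19785/90091; 29913/90091 29676/90091]
x' − x̄ = [506910/90091, -541041/90091] = K·y
y = (KᵀK)⁻¹·Kᵀ·(x' − x̄) = [-29, 11]
z = y + H·x̄ = [-29, 11] + [27, -9] = [-2, 2]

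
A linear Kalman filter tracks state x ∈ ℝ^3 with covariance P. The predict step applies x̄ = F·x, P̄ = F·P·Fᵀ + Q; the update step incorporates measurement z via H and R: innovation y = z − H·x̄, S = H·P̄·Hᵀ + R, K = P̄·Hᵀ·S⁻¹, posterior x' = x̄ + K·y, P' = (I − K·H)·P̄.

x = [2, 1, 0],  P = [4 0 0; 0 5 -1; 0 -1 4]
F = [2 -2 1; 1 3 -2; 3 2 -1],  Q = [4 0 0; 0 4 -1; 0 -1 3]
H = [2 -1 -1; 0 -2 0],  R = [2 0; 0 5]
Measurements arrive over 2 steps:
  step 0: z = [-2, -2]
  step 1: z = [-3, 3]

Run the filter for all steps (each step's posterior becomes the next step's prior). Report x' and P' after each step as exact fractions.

step 0: x' = [50735/25238, 30213/25238, 119587/25238], P' = [208727/25238 30205/25238 359559/25238; 30205/25238 27685/25238 34835/25238; 359559/25238 34835/25238 675953/25238]
step 1: x' = [-542851199/439933282, -10137278/9563767, 293732374/219966641], P' = [3428962725/439933282 7116150/9563767 3016207473/219966641; 7116150/9563767 9701090/9563767 5598000/9563767; 3016207473/219966641 5598000/9563767 5807937034/219966641]

step 0: x̄ = F·x = [2, 5, 8]
step 0: P̄ = F·P·Fᵀ + Q = [48 -37 -4; -37 81 56; -4 56 67]
step 0: y = z − H·x̄ = [7, 8]
step 0: S = H·P̄·Hᵀ + R = [618 422; 422 329]
step 0: K = P̄·Hᵀ·S⁻¹ = [13845/25238 -6041/12619; -1055/25238 -5537/12619; 4165/25238 -6967/12619]
step 0: x' = x̄ + K·y = [50735/25238, 30213/25238, 119587/25238]
step 0: P' = (I − K·H)·P̄ = [208727/25238 30205/25238 359559/25238; 30205/25238 27685/25238 34835/25238; 359559/25238 34835/25238 675953/25238]
step 1: x̄ = F·x = [160631/25238, -48900/12619, 46522/12619]
step 1: P̄ = F·P·Fᵀ + Q = [2779809/25238 -907287/12619 452079/12619; -907287/12619 793815/12619 -154772/12619; 452079/12619 -154772/12619 403358/12619]
step 1: y = z − H·x̄ = [-200866/12619, -59943/12619]
step 1: S = H·P̄·Hᵀ + R = [8293317/12619 4907234/12619; 4907234/12619 3238355/12619]
step 1: K = P̄·Hᵀ·S⁻¹ = [1163943/2055763 -2846460/9563767; -4985/89381 -3880436/9563767; 447308/2055763 -2239200/9563767]
step 1: x' = x̄ + K·y = [-542851199/439933282, -10137278/9563767, 293732374/219966641]
step 1: P' = (I − K·H)·P̄ = [3428962725/439933282 7116150/9563767 3016207473/219966641; 7116150/9563767 9701090/9563767 5598000/9563767; 3016207473/219966641 5598000/9563767 5807937034/219966641]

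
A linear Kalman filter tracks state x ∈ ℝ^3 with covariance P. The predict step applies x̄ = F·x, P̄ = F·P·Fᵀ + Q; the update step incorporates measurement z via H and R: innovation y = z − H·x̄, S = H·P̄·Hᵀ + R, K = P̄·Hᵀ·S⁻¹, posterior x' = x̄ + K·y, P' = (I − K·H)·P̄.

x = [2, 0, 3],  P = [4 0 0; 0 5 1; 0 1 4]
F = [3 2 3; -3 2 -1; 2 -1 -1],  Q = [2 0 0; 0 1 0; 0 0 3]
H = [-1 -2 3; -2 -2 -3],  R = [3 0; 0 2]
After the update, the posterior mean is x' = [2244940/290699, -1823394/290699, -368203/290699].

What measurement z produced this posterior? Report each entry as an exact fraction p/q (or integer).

z = [1, 1]

x̄ = F·x = [15, -9, 1]
P̄ = F·P·Fᵀ + Q = [106 -24 -3; -24 57 -31; -3 -31 30]
S = H·P̄·Hᵀ + R = [901 35; 35 324]
K = P̄·Hᵀ·S⁻¹ = [-16283/290699 -137310/290699; -60237/290699 30732/290699; 50990/290699 -25247/290699]
x' − x̄ = [-2115545/290699, 792897/290699, -658902/290699] = K·y
y = (KᵀK)⁻¹·Kᵀ·(x' − x̄) = [-5, 16]
z = y + H·x̄ = [-5, 16] + [6, -15] = [1, 1]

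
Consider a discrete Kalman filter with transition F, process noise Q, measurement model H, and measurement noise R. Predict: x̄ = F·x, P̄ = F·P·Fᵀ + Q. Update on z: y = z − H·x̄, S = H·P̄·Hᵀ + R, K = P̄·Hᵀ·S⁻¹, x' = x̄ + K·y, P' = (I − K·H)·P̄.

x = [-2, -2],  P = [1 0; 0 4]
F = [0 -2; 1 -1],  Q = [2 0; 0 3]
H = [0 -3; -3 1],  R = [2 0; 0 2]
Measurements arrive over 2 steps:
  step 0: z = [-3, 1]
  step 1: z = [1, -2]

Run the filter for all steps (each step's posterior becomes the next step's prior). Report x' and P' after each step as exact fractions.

step 0: x̄ = F·x = [4, 0]
step 0: P̄ = F·P·Fᵀ + Q = [18 8; 8 8]
step 0: y = z − H·x̄ = [-3, 13]
step 0: S = H·P̄·Hᵀ + R = [74 48; 48 124]
step 0: K = P̄·Hᵀ·S⁻¹ = [-96/859 -563/1718; -276/859 -4/859]
step 0: x' = x̄ + K·y = [129/1718, 776/859]
step 0: P' = (I − K·H)·P̄ = [209/859 64/859; 64/859 184/859]
step 1: x̄ = F·x = [-1552/859, -1423/1718]
step 1: P̄ = F·P·Fᵀ + Q = [2454/859 240/859; 240/859 2842/859]
step 1: y = z − H·x̄ = [-2551/1718, -11325/1718]
step 1: S = H·P̄·Hᵀ + R = [27296/859 -6366/859; -6366/859 25206/859]
step 1: K = P̄·Hᵀ·S⁻¹ = [-6159/62815 -19304/62815; -19538/62815 1061/188445]
step 1: x' = x̄ + K·y = [45811/125630, -25349/62815]
step 1: P' = (I − K·H)·P̄ = [14238/62815 4106/62815; 4106/62815 39076/188445]

step 0: x' = [129/1718, 776/859], P' = [209/859 64/859; 64/859 184/859]
step 1: x' = [45811/125630, -25349/62815], P' = [14238/62815 4106/62815; 4106/62815 39076/188445]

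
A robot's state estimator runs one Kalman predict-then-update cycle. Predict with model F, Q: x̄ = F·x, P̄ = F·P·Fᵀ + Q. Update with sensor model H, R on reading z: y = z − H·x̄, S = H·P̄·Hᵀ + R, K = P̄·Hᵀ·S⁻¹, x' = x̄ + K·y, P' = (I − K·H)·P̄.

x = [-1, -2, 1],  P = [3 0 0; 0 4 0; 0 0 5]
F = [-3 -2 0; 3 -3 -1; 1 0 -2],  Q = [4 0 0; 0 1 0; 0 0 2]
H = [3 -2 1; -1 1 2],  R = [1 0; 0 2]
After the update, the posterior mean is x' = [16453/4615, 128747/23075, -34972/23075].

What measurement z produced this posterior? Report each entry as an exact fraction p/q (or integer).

x̄ = F·x = [7, 2, -3]
P̄ = F·P·Fᵀ + Q = [47 -3 -9; -3 69 19; -9 19 25]
S = H·P̄·Hᵀ + R = [631 -346; -346 336]
K = P̄·Hᵀ·S⁻¹ = [1142/4615 242/4615; -1237/23075 12561/46150; 3387/23075 17689/46150]
x' − x̄ = [-15852/4615, 82597/23075, 34253/23075] = K·y
y = (KᵀK)⁻¹·Kᵀ·(x' − x̄) = [-16, 10]
z = y + H·x̄ = [-16, 10] + [14, -11] = [-2, -1]

z = [-2, -1]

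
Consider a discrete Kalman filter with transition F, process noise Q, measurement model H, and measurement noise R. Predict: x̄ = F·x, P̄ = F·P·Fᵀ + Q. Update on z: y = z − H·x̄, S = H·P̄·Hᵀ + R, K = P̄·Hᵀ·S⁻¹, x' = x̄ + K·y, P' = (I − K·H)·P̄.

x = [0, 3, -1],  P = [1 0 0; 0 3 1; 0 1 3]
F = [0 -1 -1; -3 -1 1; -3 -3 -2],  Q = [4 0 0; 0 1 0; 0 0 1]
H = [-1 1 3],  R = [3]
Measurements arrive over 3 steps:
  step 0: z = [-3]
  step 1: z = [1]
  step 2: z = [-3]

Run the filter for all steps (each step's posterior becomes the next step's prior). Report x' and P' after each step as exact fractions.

step 0: x̄ = F·x = [-2, -4, -7]
step 0: P̄ = F·P·Fᵀ + Q = [12 0 20; 0 14 11; 20 11 61]
step 0: y = z − H·x̄ = [20]
step 0: S = H·P̄·Hᵀ + R = [524]
step 0: K = P̄·Hᵀ·S⁻¹ = [12/131; 47/524; 87/262]
step 0: x' = x̄ + K·y = [-22/131, -289/131, -47/131]
step 0: P' = (I − K·H)·P̄ = [996/131 -564/131 532/131; -564/131 5127/524 -1207/262; 532/131 -1207/262 422/131]
step 1: x̄ = F·x = [336/131, 308/131, 1027/131]
step 1: P̄ = F·P·Fᵀ + Q = [4083/524 3055/524 6303/524; 3055/524 21719/524 29587/524; 6303/524 29587/524 45235/524]
step 1: y = z − H·x̄ = [-2922/131]
step 1: S = H·P̄·Hᵀ + R = [568083/524]
step 1: K = P̄·Hᵀ·S⁻¹ = [17881/568083; 107425/568083; 158989/568083]
step 1: x' = x̄ + K·y = [352742/189361, -353502/189361, 302431/189361]
step 1: P' = (I − K·H)·P̄ = [3816322/568083 -353765/568083 1407910/568083; -353765/568083 1523023/568083 -518171/568083; 1407910/568083 -518171/568083 801016/568083]
step 2: x̄ = F·x = [51071/189361, -402293/189361, -602582/189361]
step 2: P̄ = F·P·Fᵀ + Q = [3560029/568083 1294814/189361 6742681/568083; 1294814/189361 9235104/189361 12603552/189361; 6742681/568083 12603552/189361 56135350/568083]
step 2: y = z − H·x̄ = [1693027/189361]
step 2: S = H·P̄·Hᵀ + R = [716826706/568083]
step 2: K = P̄·Hᵀ·S⁻¹ = [10276228/358413353; 68626419/358413353; 199474025/716826706]
step 2: x' = x̄ + K·y = [188541779/358413353, -147869956/358413353, -497631297/716826706]
step 2: P' = (I − K·H)·P̄ = [1874303943/358413353 -32047386/358413353 645726671/358413353; -32047386/358413353 899134458/358413353 -241767529/358413353; 645726671/358413353 -241767529/358413353 791136825/716826706]

step 0: x' = [-22/131, -289/131, -47/131], P' = [996/131 -564/131 532/131; -564/131 5127/524 -1207/262; 532/131 -1207/262 422/131]
step 1: x' = [352742/189361, -353502/189361, 302431/189361], P' = [3816322/568083 -353765/568083 1407910/568083; -353765/568083 1523023/568083 -518171/568083; 1407910/568083 -518171/568083 801016/568083]
step 2: x' = [188541779/358413353, -147869956/358413353, -497631297/716826706], P' = [1874303943/358413353 -32047386/358413353 645726671/358413353; -32047386/358413353 899134458/358413353 -241767529/358413353; 645726671/358413353 -241767529/358413353 791136825/716826706]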